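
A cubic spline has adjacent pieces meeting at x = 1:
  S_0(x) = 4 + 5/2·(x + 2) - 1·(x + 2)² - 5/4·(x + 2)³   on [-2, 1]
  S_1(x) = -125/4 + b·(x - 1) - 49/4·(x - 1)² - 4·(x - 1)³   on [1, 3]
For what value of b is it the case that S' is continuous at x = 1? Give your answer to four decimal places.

-37.2500

S_0'(x) = 5/2 - 2·(x + 2) - 15/4·(x + 2)², so S_0'(1) = -149/4. On the right, S_1'(1) = b, so b = -149/4.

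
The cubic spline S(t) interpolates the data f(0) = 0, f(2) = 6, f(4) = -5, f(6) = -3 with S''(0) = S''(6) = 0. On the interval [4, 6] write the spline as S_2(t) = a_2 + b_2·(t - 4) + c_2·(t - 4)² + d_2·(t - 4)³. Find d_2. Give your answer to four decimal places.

-0.5750

Let m_i = S''(x_i). Step sizes h_i = 2, 2, 2; slopes of the chords Δ_i = (y_(i+1) - y_i)/h_i = 3, -11/2, 1.
  2·m_0 + 8·m_1 + 2·m_2 = 6(Δ_1 - Δ_0) = -51
  2·m_1 + 8·m_2 + 2·m_3 = 6(Δ_2 - Δ_1) = 39
Natural end conditions: m_0 = m_3 = 0.
Hence m_0 = 0, m_1 = -81/10, m_2 = 69/10, m_3 = 0.
On [4, 6], with S_2(t) = a_2 + b_2·(t - 4) + c_2·(t - 4)² + d_2·(t - 4)³: c_2 = m_2/2 = 69/20, d_2 = (m_3 - m_2)/(6h_2) = -23/40, b_2 = Δ_2 - h_2(2m_2 + m_3)/6 = -18/5.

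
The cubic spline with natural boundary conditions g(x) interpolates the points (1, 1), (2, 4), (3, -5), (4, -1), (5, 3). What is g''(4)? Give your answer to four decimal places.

Write M_i for g''(x_i). With h_i = 1, 1, 1, 1 and divided differences Δ_i = 3, -9, 4, 4, the continuity of g' gives the tridiagonal system
  1·M_0 + 4·M_1 + 1·M_2 = 6(Δ_1 - Δ_0) = -72
  1·M_1 + 4·M_2 + 1·M_3 = 6(Δ_2 - Δ_1) = 78
  1·M_2 + 4·M_3 + 1·M_4 = 6(Δ_3 - Δ_2) = 0
Natural end conditions: M_0 = M_4 = 0.
Hence M_0 = 0, M_1 = -174/7, M_2 = 192/7, M_3 = -48/7, M_4 = 0.

-6.8571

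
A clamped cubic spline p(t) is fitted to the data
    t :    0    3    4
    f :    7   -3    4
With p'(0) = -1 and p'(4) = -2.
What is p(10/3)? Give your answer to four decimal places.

Put σ_i = p'' at the i-th knot. Here h = (3, 1) and Δ = (-10/3, 7), so the interior equations h_(i-1)·σ_(i-1) + 2(h_(i-1)+h_i)·σ_i + h_i·σ_(i+1) = 6(Δ_i − Δ_(i-1)) read
  3·σ_0 + 8·σ_1 + 1·σ_2 = 6(Δ_1 - Δ_0) = 62
Clamped end conditions give two more equations: 2h_0·σ_0 + h_0·σ_1 = 6(Δ_0 - p'(0)) = -14 and h_1·σ_1 + 2h_1·σ_2 = 6(p'(4) - Δ_1) = -54.
Solving the tridiagonal system: σ_0 = -31/3, σ_1 = 16, σ_2 = -35.
On [3, 4], p(t) = -3 + 15/2·(t - 3) + 8·(t - 3)² - 17/2·(t - 3)³.
With (t - 3) = 1/3: p(10/3) = 2/27.

0.0741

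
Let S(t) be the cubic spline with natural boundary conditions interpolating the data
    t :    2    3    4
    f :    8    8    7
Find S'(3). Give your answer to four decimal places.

Put σ_i = S'' at the i-th knot. Here h = (1, 1) and Δ = (0, -1), so the interior equations h_(i-1)·σ_(i-1) + 2(h_(i-1)+h_i)·σ_i + h_i·σ_(i+1) = 6(Δ_i − Δ_(i-1)) read
  1·σ_0 + 4·σ_1 + 1·σ_2 = 6(Δ_1 - Δ_0) = -6
Natural end conditions: σ_0 = σ_2 = 0.
Solving the tridiagonal system: σ_0 = 0, σ_1 = -3/2, σ_2 = 0.
On [3, 4], S'(t) = b_1 + 2c_1·(t - 3) + 3d_1·(t - 3)² with b_1 = Δ_1 - h_1(2σ_1 + σ_2)/6 = -1/2, c_1 = σ_1/2 = -3/4, d_1 = (σ_2 - σ_1)/(6h_1) = 1/4. So S'(3) = -1/2.

-0.5000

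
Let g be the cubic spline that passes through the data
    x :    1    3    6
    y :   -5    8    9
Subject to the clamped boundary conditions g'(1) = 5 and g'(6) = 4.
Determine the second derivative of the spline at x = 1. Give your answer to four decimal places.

5.7500

Write M_i for g''(x_i). With h_i = 2, 3 and divided differences Δ_i = 13/2, 1/3, the continuity of g' gives the tridiagonal system
  2·M_0 + 10·M_1 + 3·M_2 = 6(Δ_1 - Δ_0) = -37
Clamped end conditions give two more equations: 2h_0·M_0 + h_0·M_1 = 6(Δ_0 - g'(1)) = 9 and h_1·M_1 + 2h_1·M_2 = 6(g'(6) - Δ_1) = 22.
Forward elimination and back-substitution give M_0 = 23/4, M_1 = -7, M_2 = 43/6.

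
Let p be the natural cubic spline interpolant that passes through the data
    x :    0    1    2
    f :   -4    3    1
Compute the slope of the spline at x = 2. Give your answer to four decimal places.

-4.2500

With M_i denoting the second derivative at x_i, h_i = 1, 1, and Δ_i = (y_(i+1) − y_i)/h_i = 7, -2:
  1·M_0 + 4·M_1 + 1·M_2 = 6(Δ_1 - Δ_0) = -54
Natural end conditions: M_0 = M_2 = 0.
Solving: M_0 = 0, M_1 = -27/2, M_2 = 0.
On [1, 2], p'(x) = b_1 + 2c_1·(x - 1) + 3d_1·(x - 1)² with b_1 = Δ_1 - h_1(2M_1 + M_2)/6 = 5/2, c_1 = M_1/2 = -27/4, d_1 = (M_2 - M_1)/(6h_1) = 9/4. So p'(2) = -17/4.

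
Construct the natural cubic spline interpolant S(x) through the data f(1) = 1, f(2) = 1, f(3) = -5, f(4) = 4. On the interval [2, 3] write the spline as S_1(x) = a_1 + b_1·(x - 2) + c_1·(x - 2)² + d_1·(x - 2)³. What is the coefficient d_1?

Put M_i = S'' at the i-th knot. Here h = (1, 1, 1) and Δ = (0, -6, 9), so the interior equations h_(i-1)·M_(i-1) + 2(h_(i-1)+h_i)·M_i + h_i·M_(i+1) = 6(Δ_i − Δ_(i-1)) read
  1·M_0 + 4·M_1 + 1·M_2 = 6(Δ_1 - Δ_0) = -36
  1·M_1 + 4·M_2 + 1·M_3 = 6(Δ_2 - Δ_1) = 90
Natural end conditions: M_0 = M_3 = 0.
Hence M_0 = 0, M_1 = -78/5, M_2 = 132/5, M_3 = 0.
On [2, 3], with S_1(x) = a_1 + b_1·(x - 2) + c_1·(x - 2)² + d_1·(x - 2)³: c_1 = M_1/2 = -39/5, d_1 = (M_2 - M_1)/(6h_1) = 7, b_1 = Δ_1 - h_1(2M_1 + M_2)/6 = -26/5.

7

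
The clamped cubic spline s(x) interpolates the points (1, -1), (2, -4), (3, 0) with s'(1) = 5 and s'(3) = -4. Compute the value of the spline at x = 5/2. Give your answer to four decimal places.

-1.4375

Let M_i = s''(x_i). Step sizes h_i = 1, 1; slopes of the chords Δ_i = (y_(i+1) - y_i)/h_i = -3, 4.
  1·M_0 + 4·M_1 + 1·M_2 = 6(Δ_1 - Δ_0) = 42
Clamped end conditions give two more equations: 2h_0·M_0 + h_0·M_1 = 6(Δ_0 - s'(1)) = -48 and h_1·M_1 + 2h_1·M_2 = 6(s'(3) - Δ_1) = -48.
Solving the tridiagonal system: M_0 = -39, M_1 = 30, M_2 = -39.
On [2, 3], s(x) = -4 + 1/2·(x - 2) + 15·(x - 2)² - 23/2·(x - 2)³.
With (x - 2) = 1/2: s(5/2) = -23/16.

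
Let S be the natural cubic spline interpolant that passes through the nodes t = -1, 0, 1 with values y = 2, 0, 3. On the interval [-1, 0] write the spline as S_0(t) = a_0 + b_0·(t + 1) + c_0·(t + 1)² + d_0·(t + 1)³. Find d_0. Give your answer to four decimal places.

Put σ_i = S'' at the i-th knot. Here h = (1, 1) and Δ = (-2, 3), so the interior equations h_(i-1)·σ_(i-1) + 2(h_(i-1)+h_i)·σ_i + h_i·σ_(i+1) = 6(Δ_i − Δ_(i-1)) read
  1·σ_0 + 4·σ_1 + 1·σ_2 = 6(Δ_1 - Δ_0) = 30
Natural end conditions: σ_0 = σ_2 = 0.
Solving: σ_0 = 0, σ_1 = 15/2, σ_2 = 0.
On [-1, 0], with S_0(t) = a_0 + b_0·(t + 1) + c_0·(t + 1)² + d_0·(t + 1)³: c_0 = σ_0/2 = 0, d_0 = (σ_1 - σ_0)/(6h_0) = 5/4, b_0 = Δ_0 - h_0(2σ_0 + σ_1)/6 = -13/4.

1.2500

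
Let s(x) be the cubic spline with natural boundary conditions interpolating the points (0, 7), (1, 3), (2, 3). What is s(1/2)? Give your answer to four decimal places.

4.6250

Let m_i = s''(x_i). Step sizes h_i = 1, 1; slopes of the chords Δ_i = (y_(i+1) - y_i)/h_i = -4, 0.
  1·m_0 + 4·m_1 + 1·m_2 = 6(Δ_1 - Δ_0) = 24
Natural end conditions: m_0 = m_2 = 0.
Solving: m_0 = 0, m_1 = 6, m_2 = 0.
On [0, 1], s(x) = 7 - 5·x + 0·x² + 1·x³.
With x = 1/2: s(1/2) = 37/8.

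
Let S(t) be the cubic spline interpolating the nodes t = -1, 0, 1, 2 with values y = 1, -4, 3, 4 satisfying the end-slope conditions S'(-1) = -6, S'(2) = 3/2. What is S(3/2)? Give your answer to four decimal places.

Let m_i = S''(x_i). Step sizes h_i = 1, 1, 1; slopes of the chords Δ_i = (y_(i+1) - y_i)/h_i = -5, 7, 1.
  1·m_0 + 4·m_1 + 1·m_2 = 6(Δ_1 - Δ_0) = 72
  1·m_1 + 4·m_2 + 1·m_3 = 6(Δ_2 - Δ_1) = -36
Clamped end conditions give two more equations: 2h_0·m_0 + h_0·m_1 = 6(Δ_0 - S'(-1)) = 6 and h_2·m_2 + 2h_2·m_3 = 6(S'(2) - Δ_2) = 3.
Solving: m_0 = -47/5, m_1 = 124/5, m_2 = -89/5, m_3 = 52/5.
On [1, 2], S(t) = 3 + 26/5·(t - 1) - 89/10·(t - 1)² + 47/10·(t - 1)³.
With (t - 1) = 1/2: S(3/2) = 317/80.

3.9625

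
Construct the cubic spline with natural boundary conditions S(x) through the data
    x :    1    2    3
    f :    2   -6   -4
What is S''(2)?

15

Put m_i = S'' at the i-th knot. Here h = (1, 1) and Δ = (-8, 2), so the interior equations h_(i-1)·m_(i-1) + 2(h_(i-1)+h_i)·m_i + h_i·m_(i+1) = 6(Δ_i − Δ_(i-1)) read
  1·m_0 + 4·m_1 + 1·m_2 = 6(Δ_1 - Δ_0) = 60
Natural end conditions: m_0 = m_2 = 0.
Solving the tridiagonal system: m_0 = 0, m_1 = 15, m_2 = 0.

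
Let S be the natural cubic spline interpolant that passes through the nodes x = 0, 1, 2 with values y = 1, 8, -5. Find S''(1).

Write m_i for S''(x_i). With h_i = 1, 1 and divided differences Δ_i = 7, -13, the continuity of S' gives the tridiagonal system
  1·m_0 + 4·m_1 + 1·m_2 = 6(Δ_1 - Δ_0) = -120
Natural end conditions: m_0 = m_2 = 0.
Forward elimination and back-substitution give m_0 = 0, m_1 = -30, m_2 = 0.

-30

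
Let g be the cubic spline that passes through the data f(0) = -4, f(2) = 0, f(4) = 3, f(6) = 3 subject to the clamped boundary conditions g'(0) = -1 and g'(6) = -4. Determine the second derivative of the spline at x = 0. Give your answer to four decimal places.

Let m_i = g''(x_i). Step sizes h_i = 2, 2, 2; slopes of the chords Δ_i = (y_(i+1) - y_i)/h_i = 2, 3/2, 0.
  2·m_0 + 8·m_1 + 2·m_2 = 6(Δ_1 - Δ_0) = -3
  2·m_1 + 8·m_2 + 2·m_3 = 6(Δ_2 - Δ_1) = -9
Clamped end conditions give two more equations: 2h_0·m_0 + h_0·m_1 = 6(Δ_0 - g'(0)) = 18 and h_2·m_2 + 2h_2·m_3 = 6(g'(6) - Δ_2) = -24.
Forward elimination and back-substitution give m_0 = 11/2, m_1 = -2, m_2 = 1, m_3 = -13/2.

5.5000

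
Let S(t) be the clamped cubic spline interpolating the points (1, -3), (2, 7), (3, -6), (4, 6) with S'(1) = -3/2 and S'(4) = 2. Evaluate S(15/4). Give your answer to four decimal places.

3.8047

With M_i denoting the second derivative at x_i, h_i = 1, 1, 1, and Δ_i = (y_(i+1) − y_i)/h_i = 10, -13, 12:
  1·M_0 + 4·M_1 + 1·M_2 = 6(Δ_1 - Δ_0) = -138
  1·M_1 + 4·M_2 + 1·M_3 = 6(Δ_2 - Δ_1) = 150
Clamped end conditions give two more equations: 2h_0·M_0 + h_0·M_1 = 6(Δ_0 - S'(1)) = 69 and h_2·M_2 + 2h_2·M_3 = 6(S'(4) - Δ_2) = -60.
Hence M_0 = 208/3, M_1 = -209/3, M_2 = 214/3, M_3 = -197/3.
On [3, 4], S(t) = -6 - 5/6·(t - 3) + 107/3·(t - 3)² - 137/6·(t - 3)³.
With (t - 3) = 3/4: S(15/4) = 487/128.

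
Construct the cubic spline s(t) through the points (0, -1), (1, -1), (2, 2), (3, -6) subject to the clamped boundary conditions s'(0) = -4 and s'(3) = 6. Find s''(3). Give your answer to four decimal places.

Put M_i = s'' at the i-th knot. Here h = (1, 1, 1) and Δ = (0, 3, -8), so the interior equations h_(i-1)·M_(i-1) + 2(h_(i-1)+h_i)·M_i + h_i·M_(i+1) = 6(Δ_i − Δ_(i-1)) read
  1·M_0 + 4·M_1 + 1·M_2 = 6(Δ_1 - Δ_0) = 18
  1·M_1 + 4·M_2 + 1·M_3 = 6(Δ_2 - Δ_1) = -66
Clamped end conditions give two more equations: 2h_0·M_0 + h_0·M_1 = 6(Δ_0 - s'(0)) = 24 and h_2·M_2 + 2h_2·M_3 = 6(s'(3) - Δ_2) = 84.
Forward elimination and back-substitution give M_0 = 94/15, M_1 = 172/15, M_2 = -512/15, M_3 = 886/15.

59.0667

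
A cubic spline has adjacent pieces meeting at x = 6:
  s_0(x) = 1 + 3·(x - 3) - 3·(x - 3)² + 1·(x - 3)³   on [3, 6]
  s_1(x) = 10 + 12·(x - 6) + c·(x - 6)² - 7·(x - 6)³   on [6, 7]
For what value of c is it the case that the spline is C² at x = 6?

s_0''(x) = -6 + 6·(x - 3), so s_0''(6) = 12. On the right, s_1''(6) = 2c, so c = 6.

6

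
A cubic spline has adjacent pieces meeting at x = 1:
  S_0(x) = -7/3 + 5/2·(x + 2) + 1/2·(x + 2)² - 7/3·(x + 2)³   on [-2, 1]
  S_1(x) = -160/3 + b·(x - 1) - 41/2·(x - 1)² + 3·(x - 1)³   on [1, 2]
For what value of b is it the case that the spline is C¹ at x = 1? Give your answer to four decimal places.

S_0'(x) = 5/2 + 1·(x + 2) - 7·(x + 2)², so S_0'(1) = -115/2. On the right, S_1'(1) = b, so b = -115/2.

-57.5000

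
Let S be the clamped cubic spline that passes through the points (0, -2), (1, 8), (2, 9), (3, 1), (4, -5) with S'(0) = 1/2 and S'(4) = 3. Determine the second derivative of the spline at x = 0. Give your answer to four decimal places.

39.1964

Write m_i for S''(x_i). With h_i = 1, 1, 1, 1 and divided differences Δ_i = 10, 1, -8, -6, the continuity of S' gives the tridiagonal system
  1·m_0 + 4·m_1 + 1·m_2 = 6(Δ_1 - Δ_0) = -54
  1·m_1 + 4·m_2 + 1·m_3 = 6(Δ_2 - Δ_1) = -54
  1·m_2 + 4·m_3 + 1·m_4 = 6(Δ_3 - Δ_2) = 12
Clamped end conditions give two more equations: 2h_0·m_0 + h_0·m_1 = 6(Δ_0 - S'(0)) = 57 and h_3·m_3 + 2h_3·m_4 = 6(S'(4) - Δ_3) = 54.
Forward elimination and back-substitution give m_0 = 2195/56, m_1 = -599/28, m_2 = -61/8, m_3 = -59/28, m_4 = 1571/56.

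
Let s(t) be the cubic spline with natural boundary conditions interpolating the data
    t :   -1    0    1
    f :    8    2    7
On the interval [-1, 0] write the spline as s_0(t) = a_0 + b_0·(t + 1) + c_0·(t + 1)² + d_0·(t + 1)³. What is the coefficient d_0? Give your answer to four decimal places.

Let σ_i = s''(x_i). Step sizes h_i = 1, 1; slopes of the chords Δ_i = (y_(i+1) - y_i)/h_i = -6, 5.
  1·σ_0 + 4·σ_1 + 1·σ_2 = 6(Δ_1 - Δ_0) = 66
Natural end conditions: σ_0 = σ_2 = 0.
Forward elimination and back-substitution give σ_0 = 0, σ_1 = 33/2, σ_2 = 0.
On [-1, 0], with s_0(t) = a_0 + b_0·(t + 1) + c_0·(t + 1)² + d_0·(t + 1)³: c_0 = σ_0/2 = 0, d_0 = (σ_1 - σ_0)/(6h_0) = 11/4, b_0 = Δ_0 - h_0(2σ_0 + σ_1)/6 = -35/4.

2.7500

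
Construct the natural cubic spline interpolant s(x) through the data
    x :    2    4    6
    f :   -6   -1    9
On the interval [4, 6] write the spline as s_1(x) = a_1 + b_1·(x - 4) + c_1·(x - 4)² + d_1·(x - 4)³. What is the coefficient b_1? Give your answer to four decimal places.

Write M_i for s''(x_i). With h_i = 2, 2 and divided differences Δ_i = 5/2, 5, the continuity of s' gives the tridiagonal system
  2·M_0 + 8·M_1 + 2·M_2 = 6(Δ_1 - Δ_0) = 15
Natural end conditions: M_0 = M_2 = 0.
Hence M_0 = 0, M_1 = 15/8, M_2 = 0.
On [4, 6], with s_1(x) = a_1 + b_1·(x - 4) + c_1·(x - 4)² + d_1·(x - 4)³: c_1 = M_1/2 = 15/16, d_1 = (M_2 - M_1)/(6h_1) = -5/32, b_1 = Δ_1 - h_1(2M_1 + M_2)/6 = 15/4.

3.7500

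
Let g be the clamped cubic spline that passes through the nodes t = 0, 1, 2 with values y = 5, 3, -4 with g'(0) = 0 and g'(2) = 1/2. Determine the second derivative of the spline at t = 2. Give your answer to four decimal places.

30.2500

Let m_i = g''(x_i). Step sizes h_i = 1, 1; slopes of the chords Δ_i = (y_(i+1) - y_i)/h_i = -2, -7.
  1·m_0 + 4·m_1 + 1·m_2 = 6(Δ_1 - Δ_0) = -30
Clamped end conditions give two more equations: 2h_0·m_0 + h_0·m_1 = 6(Δ_0 - g'(0)) = -12 and h_1·m_1 + 2h_1·m_2 = 6(g'(2) - Δ_1) = 45.
Hence m_0 = 7/4, m_1 = -31/2, m_2 = 121/4.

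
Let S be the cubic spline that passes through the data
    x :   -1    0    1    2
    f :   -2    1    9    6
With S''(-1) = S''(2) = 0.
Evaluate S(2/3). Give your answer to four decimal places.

Put σ_i = S'' at the i-th knot. Here h = (1, 1, 1) and Δ = (3, 8, -3), so the interior equations h_(i-1)·σ_(i-1) + 2(h_(i-1)+h_i)·σ_i + h_i·σ_(i+1) = 6(Δ_i − Δ_(i-1)) read
  1·σ_0 + 4·σ_1 + 1·σ_2 = 6(Δ_1 - Δ_0) = 30
  1·σ_1 + 4·σ_2 + 1·σ_3 = 6(Δ_2 - Δ_1) = -66
Natural end conditions: σ_0 = σ_3 = 0.
Solving: σ_0 = 0, σ_1 = 62/5, σ_2 = -98/5, σ_3 = 0.
On [0, 1], S(x) = 1 + 107/15·x + 31/5·x² - 16/3·x³.
With x = 2/3: S(2/3) = 2807/405.

6.9309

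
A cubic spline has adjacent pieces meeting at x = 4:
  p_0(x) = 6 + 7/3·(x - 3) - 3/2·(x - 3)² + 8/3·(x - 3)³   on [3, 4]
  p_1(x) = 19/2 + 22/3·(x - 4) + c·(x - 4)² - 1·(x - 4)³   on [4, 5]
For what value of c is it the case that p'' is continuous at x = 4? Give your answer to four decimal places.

6.5000

p_0''(x) = -3 + 16·(x - 3), so p_0''(4) = 13. On the right, p_1''(4) = 2c, so c = 13/2.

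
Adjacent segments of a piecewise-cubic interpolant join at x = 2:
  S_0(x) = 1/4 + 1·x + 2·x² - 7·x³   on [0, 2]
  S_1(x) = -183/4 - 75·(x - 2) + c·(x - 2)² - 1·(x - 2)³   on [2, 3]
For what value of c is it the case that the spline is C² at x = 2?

-40

S_0''(x) = 4 - 42·x, so S_0''(2) = -80. On the right, S_1''(2) = 2c, so c = -40.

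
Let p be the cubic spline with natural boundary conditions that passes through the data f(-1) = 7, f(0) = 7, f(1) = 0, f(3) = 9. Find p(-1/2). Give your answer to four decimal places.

7.8723

Let M_i = p''(x_i). Step sizes h_i = 1, 1, 2; slopes of the chords Δ_i = (y_(i+1) - y_i)/h_i = 0, -7, 9/2.
  1·M_0 + 4·M_1 + 1·M_2 = 6(Δ_1 - Δ_0) = -42
  1·M_1 + 6·M_2 + 2·M_3 = 6(Δ_2 - Δ_1) = 69
Natural end conditions: M_0 = M_3 = 0.
Solving the tridiagonal system: M_0 = 0, M_1 = -321/23, M_2 = 318/23, M_3 = 0.
On [-1, 0], p(x) = 7 + 107/46·(x + 1) + 0·(x + 1)² - 107/46·(x + 1)³.
With (x + 1) = 1/2: p(-1/2) = 2897/368.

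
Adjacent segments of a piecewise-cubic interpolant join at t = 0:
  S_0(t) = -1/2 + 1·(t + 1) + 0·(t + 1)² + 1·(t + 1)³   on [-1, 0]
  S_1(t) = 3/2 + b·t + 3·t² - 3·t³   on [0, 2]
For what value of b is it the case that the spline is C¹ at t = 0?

S_0'(t) = 1 + 0·(t + 1) + 3·(t + 1)², so S_0'(0) = 4. On the right, S_1'(0) = b, so b = 4.

4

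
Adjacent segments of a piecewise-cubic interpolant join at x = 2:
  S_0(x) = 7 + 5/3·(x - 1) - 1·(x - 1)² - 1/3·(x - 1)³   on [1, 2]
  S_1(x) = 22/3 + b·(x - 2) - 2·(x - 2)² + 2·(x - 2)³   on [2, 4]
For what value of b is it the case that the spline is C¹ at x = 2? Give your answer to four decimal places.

S_0'(x) = 5/3 - 2·(x - 1) - 1·(x - 1)², so S_0'(2) = -4/3. On the right, S_1'(2) = b, so b = -4/3.

-1.3333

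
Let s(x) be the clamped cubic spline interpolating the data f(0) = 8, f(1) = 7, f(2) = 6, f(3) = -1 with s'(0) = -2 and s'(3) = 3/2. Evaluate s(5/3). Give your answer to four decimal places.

7.2741

With σ_i denoting the second derivative at x_i, h_i = 1, 1, 1, and Δ_i = (y_(i+1) − y_i)/h_i = -1, -1, -7:
  1·σ_0 + 4·σ_1 + 1·σ_2 = 6(Δ_1 - Δ_0) = 0
  1·σ_1 + 4·σ_2 + 1·σ_3 = 6(Δ_2 - Δ_1) = -36
Clamped end conditions give two more equations: 2h_0·σ_0 + h_0·σ_1 = 6(Δ_0 - s'(0)) = 6 and h_2·σ_2 + 2h_2·σ_3 = 6(s'(3) - Δ_2) = 51.
Solving the tridiagonal system: σ_0 = 11/15, σ_1 = 68/15, σ_2 = -283/15, σ_3 = 524/15.
On [1, 2], s(x) = 7 + 19/30·(x - 1) + 34/15·(x - 1)² - 39/10·(x - 1)³.
With (x - 1) = 2/3: s(5/3) = 982/135.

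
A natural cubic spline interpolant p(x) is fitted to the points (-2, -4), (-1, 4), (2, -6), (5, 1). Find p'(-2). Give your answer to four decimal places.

9.7586

Let M_i = p''(x_i). Step sizes h_i = 1, 3, 3; slopes of the chords Δ_i = (y_(i+1) - y_i)/h_i = 8, -10/3, 7/3.
  1·M_0 + 8·M_1 + 3·M_2 = 6(Δ_1 - Δ_0) = -68
  3·M_1 + 12·M_2 + 3·M_3 = 6(Δ_2 - Δ_1) = 34
Natural end conditions: M_0 = M_3 = 0.
Hence M_0 = 0, M_1 = -306/29, M_2 = 476/87, M_3 = 0.
On [-2, -1], p'(x) = b_0 + 2c_0·(x + 2) + 3d_0·(x + 2)² with b_0 = Δ_0 - h_0(2M_0 + M_1)/6 = 283/29, c_0 = M_0/2 = 0, d_0 = (M_1 - M_0)/(6h_0) = -51/29. So p'(-2) = 283/29.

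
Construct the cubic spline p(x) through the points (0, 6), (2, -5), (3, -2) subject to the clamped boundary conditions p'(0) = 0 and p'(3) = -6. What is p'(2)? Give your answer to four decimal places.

Let σ_i = p''(x_i). Step sizes h_i = 2, 1; slopes of the chords Δ_i = (y_(i+1) - y_i)/h_i = -11/2, 3.
  2·σ_0 + 6·σ_1 + 1·σ_2 = 6(Δ_1 - Δ_0) = 51
Clamped end conditions give two more equations: 2h_0·σ_0 + h_0·σ_1 = 6(Δ_0 - p'(0)) = -33 and h_1·σ_1 + 2h_1·σ_2 = 6(p'(3) - Δ_1) = -54.
Forward elimination and back-substitution give σ_0 = -75/4, σ_1 = 21, σ_2 = -75/2.
On [2, 3], p'(x) = b_1 + 2c_1·(x - 2) + 3d_1·(x - 2)² with b_1 = Δ_1 - h_1(2σ_1 + σ_2)/6 = 9/4, c_1 = σ_1/2 = 21/2, d_1 = (σ_2 - σ_1)/(6h_1) = -39/4. So p'(2) = 9/4.

2.2500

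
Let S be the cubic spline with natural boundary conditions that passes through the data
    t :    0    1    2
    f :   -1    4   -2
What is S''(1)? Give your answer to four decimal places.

With M_i denoting the second derivative at x_i, h_i = 1, 1, and Δ_i = (y_(i+1) − y_i)/h_i = 5, -6:
  1·M_0 + 4·M_1 + 1·M_2 = 6(Δ_1 - Δ_0) = -66
Natural end conditions: M_0 = M_2 = 0.
Forward elimination and back-substitution give M_0 = 0, M_1 = -33/2, M_2 = 0.

-16.5000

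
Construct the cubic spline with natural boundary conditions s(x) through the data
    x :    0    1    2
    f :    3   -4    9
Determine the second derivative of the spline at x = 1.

30

With σ_i denoting the second derivative at x_i, h_i = 1, 1, and Δ_i = (y_(i+1) − y_i)/h_i = -7, 13:
  1·σ_0 + 4·σ_1 + 1·σ_2 = 6(Δ_1 - Δ_0) = 120
Natural end conditions: σ_0 = σ_2 = 0.
Solving the tridiagonal system: σ_0 = 0, σ_1 = 30, σ_2 = 0.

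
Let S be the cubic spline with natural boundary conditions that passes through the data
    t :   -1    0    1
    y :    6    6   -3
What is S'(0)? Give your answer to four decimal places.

-4.5000

Write M_i for S''(x_i). With h_i = 1, 1 and divided differences Δ_i = 0, -9, the continuity of S' gives the tridiagonal system
  1·M_0 + 4·M_1 + 1·M_2 = 6(Δ_1 - Δ_0) = -54
Natural end conditions: M_0 = M_2 = 0.
Forward elimination and back-substitution give M_0 = 0, M_1 = -27/2, M_2 = 0.
On [0, 1], S'(t) = b_1 + 2c_1·t + 3d_1·t² with b_1 = Δ_1 - h_1(2M_1 + M_2)/6 = -9/2, c_1 = M_1/2 = -27/4, d_1 = (M_2 - M_1)/(6h_1) = 9/4. So S'(0) = -9/2.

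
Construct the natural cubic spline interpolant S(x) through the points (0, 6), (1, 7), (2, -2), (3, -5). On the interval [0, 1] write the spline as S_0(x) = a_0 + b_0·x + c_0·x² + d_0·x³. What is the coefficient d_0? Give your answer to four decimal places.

-3.0667

Write m_i for S''(x_i). With h_i = 1, 1, 1 and divided differences Δ_i = 1, -9, -3, the continuity of S' gives the tridiagonal system
  1·m_0 + 4·m_1 + 1·m_2 = 6(Δ_1 - Δ_0) = -60
  1·m_1 + 4·m_2 + 1·m_3 = 6(Δ_2 - Δ_1) = 36
Natural end conditions: m_0 = m_3 = 0.
Solving: m_0 = 0, m_1 = -92/5, m_2 = 68/5, m_3 = 0.
On [0, 1], with S_0(x) = a_0 + b_0·x + c_0·x² + d_0·x³: c_0 = m_0/2 = 0, d_0 = (m_1 - m_0)/(6h_0) = -46/15, b_0 = Δ_0 - h_0(2m_0 + m_1)/6 = 61/15.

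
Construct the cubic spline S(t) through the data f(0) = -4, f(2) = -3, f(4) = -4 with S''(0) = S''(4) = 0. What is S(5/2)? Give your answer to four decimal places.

-3.0859

Put M_i = S'' at the i-th knot. Here h = (2, 2) and Δ = (1/2, -1/2), so the interior equations h_(i-1)·M_(i-1) + 2(h_(i-1)+h_i)·M_i + h_i·M_(i+1) = 6(Δ_i − Δ_(i-1)) read
  2·M_0 + 8·M_1 + 2·M_2 = 6(Δ_1 - Δ_0) = -6
Natural end conditions: M_0 = M_2 = 0.
Solving the tridiagonal system: M_0 = 0, M_1 = -3/4, M_2 = 0.
On [2, 4], S(t) = -3 + 0·(t - 2) - 3/8·(t - 2)² + 1/16·(t - 2)³.
With (t - 2) = 1/2: S(5/2) = -395/128.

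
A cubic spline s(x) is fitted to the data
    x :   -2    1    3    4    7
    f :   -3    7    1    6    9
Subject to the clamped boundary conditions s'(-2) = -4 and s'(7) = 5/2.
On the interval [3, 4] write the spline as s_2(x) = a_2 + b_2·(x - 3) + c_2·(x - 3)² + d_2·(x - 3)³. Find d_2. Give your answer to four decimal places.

With σ_i denoting the second derivative at x_i, h_i = 3, 2, 1, 3, and Δ_i = (y_(i+1) − y_i)/h_i = 10/3, -3, 5, 1:
  3·σ_0 + 10·σ_1 + 2·σ_2 = 6(Δ_1 - Δ_0) = -38
  2·σ_1 + 6·σ_2 + 1·σ_3 = 6(Δ_2 - Δ_1) = 48
  1·σ_2 + 8·σ_3 + 3·σ_4 = 6(Δ_3 - Δ_2) = -24
Clamped end conditions give two more equations: 2h_0·σ_0 + h_0·σ_1 = 6(Δ_0 - s'(-2)) = 44 and h_3·σ_3 + 2h_3·σ_4 = 6(s'(7) - Δ_3) = 9.
Solving: σ_0 = 271/22, σ_1 = -329/33, σ_2 = 1633/132, σ_3 = -415/66, σ_4 = 613/132.
On [3, 4], with s_2(x) = a_2 + b_2·(x - 3) + c_2·(x - 3)² + d_2·(x - 3)³: c_2 = σ_2/2 = 1633/264, d_2 = (σ_3 - σ_2)/(6h_2) = -821/264, b_2 = Δ_2 - h_2(2σ_2 + σ_3)/6 = 127/66.

-3.1098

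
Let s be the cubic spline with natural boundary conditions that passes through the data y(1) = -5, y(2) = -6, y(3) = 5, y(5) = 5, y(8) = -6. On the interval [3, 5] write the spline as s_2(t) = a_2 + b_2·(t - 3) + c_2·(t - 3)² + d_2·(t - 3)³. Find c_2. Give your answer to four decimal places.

-7.4393

Put M_i = s'' at the i-th knot. Here h = (1, 1, 2, 3) and Δ = (-1, 11, 0, -11/3), so the interior equations h_(i-1)·M_(i-1) + 2(h_(i-1)+h_i)·M_i + h_i·M_(i+1) = 6(Δ_i − Δ_(i-1)) read
  1·M_0 + 4·M_1 + 1·M_2 = 6(Δ_1 - Δ_0) = 72
  1·M_1 + 6·M_2 + 2·M_3 = 6(Δ_2 - Δ_1) = -66
  2·M_2 + 10·M_3 + 3·M_4 = 6(Δ_3 - Δ_2) = -22
Natural end conditions: M_0 = M_4 = 0.
Solving the tridiagonal system: M_0 = 0, M_1 = 2324/107, M_2 = -1592/107, M_3 = 83/107, M_4 = 0.
On [3, 5], with s_2(t) = a_2 + b_2·(t - 3) + c_2·(t - 3)² + d_2·(t - 3)³: c_2 = M_2/2 = -796/107, d_2 = (M_3 - M_2)/(6h_2) = 1675/1284, b_2 = Δ_2 - h_2(2M_2 + M_3)/6 = 3101/321.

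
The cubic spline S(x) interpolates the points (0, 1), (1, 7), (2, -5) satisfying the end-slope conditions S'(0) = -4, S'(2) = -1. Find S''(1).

Put M_i = S'' at the i-th knot. Here h = (1, 1) and Δ = (6, -12), so the interior equations h_(i-1)·M_(i-1) + 2(h_(i-1)+h_i)·M_i + h_i·M_(i+1) = 6(Δ_i − Δ_(i-1)) read
  1·M_0 + 4·M_1 + 1·M_2 = 6(Δ_1 - Δ_0) = -108
Clamped end conditions give two more equations: 2h_0·M_0 + h_0·M_1 = 6(Δ_0 - S'(0)) = 60 and h_1·M_1 + 2h_1·M_2 = 6(S'(2) - Δ_1) = 66.
Hence M_0 = 117/2, M_1 = -57, M_2 = 123/2.

-57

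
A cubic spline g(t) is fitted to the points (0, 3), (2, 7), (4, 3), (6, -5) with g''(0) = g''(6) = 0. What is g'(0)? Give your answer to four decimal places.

With M_i denoting the second derivative at x_i, h_i = 2, 2, 2, and Δ_i = (y_(i+1) − y_i)/h_i = 2, -2, -4:
  2·M_0 + 8·M_1 + 2·M_2 = 6(Δ_1 - Δ_0) = -24
  2·M_1 + 8·M_2 + 2·M_3 = 6(Δ_2 - Δ_1) = -12
Natural end conditions: M_0 = M_3 = 0.
Solving the tridiagonal system: M_0 = 0, M_1 = -14/5, M_2 = -4/5, M_3 = 0.
On [0, 2], g'(t) = b_0 + 2c_0·t + 3d_0·t² with b_0 = Δ_0 - h_0(2M_0 + M_1)/6 = 44/15, c_0 = M_0/2 = 0, d_0 = (M_1 - M_0)/(6h_0) = -7/30. So g'(0) = 44/15.

2.9333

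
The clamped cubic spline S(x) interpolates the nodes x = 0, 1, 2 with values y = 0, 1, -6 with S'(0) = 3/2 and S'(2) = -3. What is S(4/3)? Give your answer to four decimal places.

Let M_i = S''(x_i). Step sizes h_i = 1, 1; slopes of the chords Δ_i = (y_(i+1) - y_i)/h_i = 1, -7.
  1·M_0 + 4·M_1 + 1·M_2 = 6(Δ_1 - Δ_0) = -48
Clamped end conditions give two more equations: 2h_0·M_0 + h_0·M_1 = 6(Δ_0 - S'(0)) = -3 and h_1·M_1 + 2h_1·M_2 = 6(S'(2) - Δ_1) = 24.
Solving the tridiagonal system: M_0 = 33/4, M_1 = -39/2, M_2 = 87/4.
On [1, 2], S(x) = 1 - 33/8·(x - 1) - 39/4·(x - 1)² + 55/8·(x - 1)³.
With (x - 1) = 1/3: S(4/3) = -65/54.

-1.2037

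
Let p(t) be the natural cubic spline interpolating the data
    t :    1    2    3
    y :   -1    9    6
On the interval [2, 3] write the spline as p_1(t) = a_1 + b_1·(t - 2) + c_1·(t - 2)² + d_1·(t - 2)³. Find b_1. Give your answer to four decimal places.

Write M_i for p''(x_i). With h_i = 1, 1 and divided differences Δ_i = 10, -3, the continuity of p' gives the tridiagonal system
  1·M_0 + 4·M_1 + 1·M_2 = 6(Δ_1 - Δ_0) = -78
Natural end conditions: M_0 = M_2 = 0.
Hence M_0 = 0, M_1 = -39/2, M_2 = 0.
On [2, 3], with p_1(t) = a_1 + b_1·(t - 2) + c_1·(t - 2)² + d_1·(t - 2)³: c_1 = M_1/2 = -39/4, d_1 = (M_2 - M_1)/(6h_1) = 13/4, b_1 = Δ_1 - h_1(2M_1 + M_2)/6 = 7/2.

3.5000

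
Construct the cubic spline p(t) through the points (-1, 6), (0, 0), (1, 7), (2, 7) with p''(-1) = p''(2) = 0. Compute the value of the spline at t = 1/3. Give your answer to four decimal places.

1.6864

Let σ_i = p''(x_i). Step sizes h_i = 1, 1, 1; slopes of the chords Δ_i = (y_(i+1) - y_i)/h_i = -6, 7, 0.
  1·σ_0 + 4·σ_1 + 1·σ_2 = 6(Δ_1 - Δ_0) = 78
  1·σ_1 + 4·σ_2 + 1·σ_3 = 6(Δ_2 - Δ_1) = -42
Natural end conditions: σ_0 = σ_3 = 0.
Solving: σ_0 = 0, σ_1 = 118/5, σ_2 = -82/5, σ_3 = 0.
On [0, 1], p(t) = 0 + 28/15·t + 59/5·t² - 20/3·t³.
With t = 1/3: p(1/3) = 683/405.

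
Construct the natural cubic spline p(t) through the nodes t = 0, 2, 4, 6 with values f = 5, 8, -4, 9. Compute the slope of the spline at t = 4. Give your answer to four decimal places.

With m_i denoting the second derivative at x_i, h_i = 2, 2, 2, and Δ_i = (y_(i+1) − y_i)/h_i = 3/2, -6, 13/2:
  2·m_0 + 8·m_1 + 2·m_2 = 6(Δ_1 - Δ_0) = -45
  2·m_1 + 8·m_2 + 2·m_3 = 6(Δ_2 - Δ_1) = 75
Natural end conditions: m_0 = m_3 = 0.
Solving: m_0 = 0, m_1 = -17/2, m_2 = 23/2, m_3 = 0.
On [4, 6], p'(t) = b_2 + 2c_2·(t - 4) + 3d_2·(t - 4)² with b_2 = Δ_2 - h_2(2m_2 + m_3)/6 = -7/6, c_2 = m_2/2 = 23/4, d_2 = (m_3 - m_2)/(6h_2) = -23/24. So p'(4) = -7/6.

-1.1667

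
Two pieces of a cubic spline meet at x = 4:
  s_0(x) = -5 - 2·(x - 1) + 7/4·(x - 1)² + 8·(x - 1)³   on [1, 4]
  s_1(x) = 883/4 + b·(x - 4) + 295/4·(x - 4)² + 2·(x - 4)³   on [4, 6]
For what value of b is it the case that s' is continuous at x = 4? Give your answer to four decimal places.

s_0'(x) = -2 + 7/2·(x - 1) + 24·(x - 1)², so s_0'(4) = 449/2. On the right, s_1'(4) = b, so b = 449/2.

224.5000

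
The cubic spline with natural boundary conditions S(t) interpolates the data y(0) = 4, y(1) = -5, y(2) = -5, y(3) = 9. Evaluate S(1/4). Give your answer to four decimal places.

1.4063

Put M_i = S'' at the i-th knot. Here h = (1, 1, 1) and Δ = (-9, 0, 14), so the interior equations h_(i-1)·M_(i-1) + 2(h_(i-1)+h_i)·M_i + h_i·M_(i+1) = 6(Δ_i − Δ_(i-1)) read
  1·M_0 + 4·M_1 + 1·M_2 = 6(Δ_1 - Δ_0) = 54
  1·M_1 + 4·M_2 + 1·M_3 = 6(Δ_2 - Δ_1) = 84
Natural end conditions: M_0 = M_3 = 0.
Hence M_0 = 0, M_1 = 44/5, M_2 = 94/5, M_3 = 0.
On [0, 1], S(t) = 4 - 157/15·t + 0·t² + 22/15·t³.
With t = 1/4: S(1/4) = 45/32.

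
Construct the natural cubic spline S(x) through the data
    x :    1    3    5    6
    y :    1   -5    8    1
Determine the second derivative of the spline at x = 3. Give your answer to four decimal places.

Let m_i = S''(x_i). Step sizes h_i = 2, 2, 1; slopes of the chords Δ_i = (y_(i+1) - y_i)/h_i = -3, 13/2, -7.
  2·m_0 + 8·m_1 + 2·m_2 = 6(Δ_1 - Δ_0) = 57
  2·m_1 + 6·m_2 + 1·m_3 = 6(Δ_2 - Δ_1) = -81
Natural end conditions: m_0 = m_3 = 0.
Hence m_0 = 0, m_1 = 126/11, m_2 = -381/22, m_3 = 0.

11.4545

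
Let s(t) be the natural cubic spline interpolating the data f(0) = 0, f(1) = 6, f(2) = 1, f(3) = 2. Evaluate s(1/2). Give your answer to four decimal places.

4.2500

With m_i denoting the second derivative at x_i, h_i = 1, 1, 1, and Δ_i = (y_(i+1) − y_i)/h_i = 6, -5, 1:
  1·m_0 + 4·m_1 + 1·m_2 = 6(Δ_1 - Δ_0) = -66
  1·m_1 + 4·m_2 + 1·m_3 = 6(Δ_2 - Δ_1) = 36
Natural end conditions: m_0 = m_3 = 0.
Forward elimination and back-substitution give m_0 = 0, m_1 = -20, m_2 = 14, m_3 = 0.
On [0, 1], s(t) = 0 + 28/3·t + 0·t² - 10/3·t³.
With t = 1/2: s(1/2) = 17/4.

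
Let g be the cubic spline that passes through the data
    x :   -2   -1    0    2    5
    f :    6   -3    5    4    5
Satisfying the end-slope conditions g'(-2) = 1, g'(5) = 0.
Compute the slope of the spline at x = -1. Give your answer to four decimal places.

-3.3438

Put M_i = g'' at the i-th knot. Here h = (1, 1, 2, 3) and Δ = (-9, 8, -1/2, 1/3), so the interior equations h_(i-1)·M_(i-1) + 2(h_(i-1)+h_i)·M_i + h_i·M_(i+1) = 6(Δ_i − Δ_(i-1)) read
  1·M_0 + 4·M_1 + 1·M_2 = 6(Δ_1 - Δ_0) = 102
  1·M_1 + 6·M_2 + 2·M_3 = 6(Δ_2 - Δ_1) = -51
  2·M_2 + 10·M_3 + 3·M_4 = 6(Δ_3 - Δ_2) = 5
Clamped end conditions give two more equations: 2h_0·M_0 + h_0·M_1 = 6(Δ_0 - g'(-2)) = -60 and h_3·M_3 + 2h_3·M_4 = 6(g'(5) - Δ_3) = -2.
Forward elimination and back-substitution give M_0 = -821/16, M_1 = 341/8, M_2 = -275/16, M_3 = 19/4, M_4 = -65/24.
On [-1, 0], g'(x) = b_1 + 2c_1·(x + 1) + 3d_1·(x + 1)² with b_1 = Δ_1 - h_1(2M_1 + M_2)/6 = -107/32, c_1 = M_1/2 = 341/16, d_1 = (M_2 - M_1)/(6h_1) = -319/32. So g'(-1) = -107/32.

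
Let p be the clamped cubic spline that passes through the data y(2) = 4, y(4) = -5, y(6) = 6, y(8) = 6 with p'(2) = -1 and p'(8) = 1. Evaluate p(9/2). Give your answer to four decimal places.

-3.6344

With σ_i denoting the second derivative at x_i, h_i = 2, 2, 2, and Δ_i = (y_(i+1) − y_i)/h_i = -9/2, 11/2, 0:
  2·σ_0 + 8·σ_1 + 2·σ_2 = 6(Δ_1 - Δ_0) = 60
  2·σ_1 + 8·σ_2 + 2·σ_3 = 6(Δ_2 - Δ_1) = -33
Clamped end conditions give two more equations: 2h_0·σ_0 + h_0·σ_1 = 6(Δ_0 - p'(2)) = -21 and h_2·σ_2 + 2h_2·σ_3 = 6(p'(8) - Δ_2) = 6.
Solving: σ_0 = -173/15, σ_1 = 377/30, σ_2 = -131/15, σ_3 = 88/15.
On [4, 6], p(x) = -5 + 1/30·(x - 4) + 377/60·(x - 4)² - 71/40·(x - 4)³.
With (x - 4) = 1/2: p(9/2) = -1163/320.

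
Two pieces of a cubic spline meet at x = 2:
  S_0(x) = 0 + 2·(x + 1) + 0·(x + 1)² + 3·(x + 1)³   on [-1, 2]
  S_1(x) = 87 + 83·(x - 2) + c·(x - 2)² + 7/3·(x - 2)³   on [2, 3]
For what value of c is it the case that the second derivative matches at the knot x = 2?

S_0''(x) = 0 + 18·(x + 1), so S_0''(2) = 54. On the right, S_1''(2) = 2c, so c = 27.

27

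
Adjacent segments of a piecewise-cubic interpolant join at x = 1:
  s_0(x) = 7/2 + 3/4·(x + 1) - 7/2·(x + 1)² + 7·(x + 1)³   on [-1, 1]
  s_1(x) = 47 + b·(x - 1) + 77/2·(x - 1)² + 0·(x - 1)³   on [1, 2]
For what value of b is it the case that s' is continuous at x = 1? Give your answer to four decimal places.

s_0'(x) = 3/4 - 7·(x + 1) + 21·(x + 1)², so s_0'(1) = 283/4. On the right, s_1'(1) = b, so b = 283/4.

70.7500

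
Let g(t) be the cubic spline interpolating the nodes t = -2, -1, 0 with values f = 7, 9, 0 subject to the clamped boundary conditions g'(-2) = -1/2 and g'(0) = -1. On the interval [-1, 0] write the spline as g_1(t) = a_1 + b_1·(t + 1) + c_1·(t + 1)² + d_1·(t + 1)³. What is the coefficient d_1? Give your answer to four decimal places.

12.1250

Let M_i = g''(x_i). Step sizes h_i = 1, 1; slopes of the chords Δ_i = (y_(i+1) - y_i)/h_i = 2, -9.
  1·M_0 + 4·M_1 + 1·M_2 = 6(Δ_1 - Δ_0) = -66
Clamped end conditions give two more equations: 2h_0·M_0 + h_0·M_1 = 6(Δ_0 - g'(-2)) = 15 and h_1·M_1 + 2h_1·M_2 = 6(g'(0) - Δ_1) = 48.
Solving the tridiagonal system: M_0 = 95/4, M_1 = -65/2, M_2 = 161/4.
On [-1, 0], with g_1(t) = a_1 + b_1·(t + 1) + c_1·(t + 1)² + d_1·(t + 1)³: c_1 = M_1/2 = -65/4, d_1 = (M_2 - M_1)/(6h_1) = 97/8, b_1 = Δ_1 - h_1(2M_1 + M_2)/6 = -39/8.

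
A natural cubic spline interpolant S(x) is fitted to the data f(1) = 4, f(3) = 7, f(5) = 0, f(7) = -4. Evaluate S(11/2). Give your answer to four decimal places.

-1.4813

Let σ_i = S''(x_i). Step sizes h_i = 2, 2, 2; slopes of the chords Δ_i = (y_(i+1) - y_i)/h_i = 3/2, -7/2, -2.
  2·σ_0 + 8·σ_1 + 2·σ_2 = 6(Δ_1 - Δ_0) = -30
  2·σ_1 + 8·σ_2 + 2·σ_3 = 6(Δ_2 - Δ_1) = 9
Natural end conditions: σ_0 = σ_3 = 0.
Forward elimination and back-substitution give σ_0 = 0, σ_1 = -43/10, σ_2 = 11/5, σ_3 = 0.
On [5, 7], S(x) = 0 - 52/15·(x - 5) + 11/10·(x - 5)² - 11/60·(x - 5)³.
With (x - 5) = 1/2: S(11/2) = -237/160.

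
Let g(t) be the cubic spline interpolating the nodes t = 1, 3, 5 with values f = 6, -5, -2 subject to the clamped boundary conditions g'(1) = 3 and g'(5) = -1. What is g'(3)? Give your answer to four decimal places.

-3.5000

With M_i denoting the second derivative at x_i, h_i = 2, 2, and Δ_i = (y_(i+1) − y_i)/h_i = -11/2, 3/2:
  2·M_0 + 8·M_1 + 2·M_2 = 6(Δ_1 - Δ_0) = 42
Clamped end conditions give two more equations: 2h_0·M_0 + h_0·M_1 = 6(Δ_0 - g'(1)) = -51 and h_1·M_1 + 2h_1·M_2 = 6(g'(5) - Δ_1) = -15.
Hence M_0 = -19, M_1 = 25/2, M_2 = -10.
On [3, 5], g'(t) = b_1 + 2c_1·(t - 3) + 3d_1·(t - 3)² with b_1 = Δ_1 - h_1(2M_1 + M_2)/6 = -7/2, c_1 = M_1/2 = 25/4, d_1 = (M_2 - M_1)/(6h_1) = -15/8. So g'(3) = -7/2.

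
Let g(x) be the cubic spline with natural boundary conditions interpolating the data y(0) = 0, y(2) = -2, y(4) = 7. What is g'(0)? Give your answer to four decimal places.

-2.3750

Write m_i for g''(x_i). With h_i = 2, 2 and divided differences Δ_i = -1, 9/2, the continuity of g' gives the tridiagonal system
  2·m_0 + 8·m_1 + 2·m_2 = 6(Δ_1 - Δ_0) = 33
Natural end conditions: m_0 = m_2 = 0.
Solving: m_0 = 0, m_1 = 33/8, m_2 = 0.
On [0, 2], g'(x) = b_0 + 2c_0·x + 3d_0·x² with b_0 = Δ_0 - h_0(2m_0 + m_1)/6 = -19/8, c_0 = m_0/2 = 0, d_0 = (m_1 - m_0)/(6h_0) = 11/32. So g'(0) = -19/8.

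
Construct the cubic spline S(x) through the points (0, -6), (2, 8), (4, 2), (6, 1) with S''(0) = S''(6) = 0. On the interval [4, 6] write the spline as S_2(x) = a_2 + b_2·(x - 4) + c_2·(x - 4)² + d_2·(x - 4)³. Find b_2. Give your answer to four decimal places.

-3.1667

With M_i denoting the second derivative at x_i, h_i = 2, 2, 2, and Δ_i = (y_(i+1) − y_i)/h_i = 7, -3, -1/2:
  2·M_0 + 8·M_1 + 2·M_2 = 6(Δ_1 - Δ_0) = -60
  2·M_1 + 8·M_2 + 2·M_3 = 6(Δ_2 - Δ_1) = 15
Natural end conditions: M_0 = M_3 = 0.
Solving: M_0 = 0, M_1 = -17/2, M_2 = 4, M_3 = 0.
On [4, 6], with S_2(x) = a_2 + b_2·(x - 4) + c_2·(x - 4)² + d_2·(x - 4)³: c_2 = M_2/2 = 2, d_2 = (M_3 - M_2)/(6h_2) = -1/3, b_2 = Δ_2 - h_2(2M_2 + M_3)/6 = -19/6.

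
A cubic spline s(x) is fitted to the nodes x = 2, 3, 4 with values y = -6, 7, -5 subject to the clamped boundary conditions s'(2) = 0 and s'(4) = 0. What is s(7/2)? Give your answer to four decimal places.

With m_i denoting the second derivative at x_i, h_i = 1, 1, and Δ_i = (y_(i+1) − y_i)/h_i = 13, -12:
  1·m_0 + 4·m_1 + 1·m_2 = 6(Δ_1 - Δ_0) = -150
Clamped end conditions give two more equations: 2h_0·m_0 + h_0·m_1 = 6(Δ_0 - s'(2)) = 78 and h_1·m_1 + 2h_1·m_2 = 6(s'(4) - Δ_1) = 72.
Solving the tridiagonal system: m_0 = 153/2, m_1 = -75, m_2 = 147/2.
On [3, 4], s(x) = 7 + 3/4·(x - 3) - 75/2·(x - 3)² + 99/4·(x - 3)³.
With (x - 3) = 1/2: s(7/2) = 35/32.

1.0938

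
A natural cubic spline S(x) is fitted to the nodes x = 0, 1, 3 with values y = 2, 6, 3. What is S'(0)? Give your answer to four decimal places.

Write σ_i for S''(x_i). With h_i = 1, 2 and divided differences Δ_i = 4, -3/2, the continuity of S' gives the tridiagonal system
  1·σ_0 + 6·σ_1 + 2·σ_2 = 6(Δ_1 - Δ_0) = -33
Natural end conditions: σ_0 = σ_2 = 0.
Hence σ_0 = 0, σ_1 = -11/2, σ_2 = 0.
On [0, 1], S'(x) = b_0 + 2c_0·x + 3d_0·x² with b_0 = Δ_0 - h_0(2σ_0 + σ_1)/6 = 59/12, c_0 = σ_0/2 = 0, d_0 = (σ_1 - σ_0)/(6h_0) = -11/12. So S'(0) = 59/12.

4.9167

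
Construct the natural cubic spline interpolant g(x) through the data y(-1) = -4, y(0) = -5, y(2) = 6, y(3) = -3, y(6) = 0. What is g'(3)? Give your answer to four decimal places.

With M_i denoting the second derivative at x_i, h_i = 1, 2, 1, 3, and Δ_i = (y_(i+1) − y_i)/h_i = -1, 11/2, -9, 1:
  1·M_0 + 6·M_1 + 2·M_2 = 6(Δ_1 - Δ_0) = 39
  2·M_1 + 6·M_2 + 1·M_3 = 6(Δ_2 - Δ_1) = -87
  1·M_2 + 8·M_3 + 3·M_4 = 6(Δ_3 - Δ_2) = 60
Natural end conditions: M_0 = M_4 = 0.
Hence M_0 = 0, M_1 = 669/50, M_2 = -516/25, M_3 = 252/25, M_4 = 0.
On [3, 6], g'(x) = b_3 + 2c_3·(x - 3) + 3d_3·(x - 3)² with b_3 = Δ_3 - h_3(2M_3 + M_4)/6 = -227/25, c_3 = M_3/2 = 126/25, d_3 = (M_4 - M_3)/(6h_3) = -14/25. So g'(3) = -227/25.

-9.0800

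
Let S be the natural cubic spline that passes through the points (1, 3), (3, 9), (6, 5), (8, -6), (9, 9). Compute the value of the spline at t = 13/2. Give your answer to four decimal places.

0.1971

With m_i denoting the second derivative at x_i, h_i = 2, 3, 2, 1, and Δ_i = (y_(i+1) − y_i)/h_i = 3, -4/3, -11/2, 15:
  2·m_0 + 10·m_1 + 3·m_2 = 6(Δ_1 - Δ_0) = -26
  3·m_1 + 10·m_2 + 2·m_3 = 6(Δ_2 - Δ_1) = -25
  2·m_2 + 6·m_3 + 1·m_4 = 6(Δ_3 - Δ_2) = 123
Natural end conditions: m_0 = m_4 = 0.
Forward elimination and back-substitution give m_0 = 0, m_1 = -134/253, m_2 = -1746/253, m_3 = 11537/506, m_4 = 0.
On [6, 8], S(t) = 5 - 6451/759·(t - 6) - 873/253·(t - 6)² + 15029/6072·(t - 6)³.
With (t - 6) = 1/2: S(13/2) = 3191/16192.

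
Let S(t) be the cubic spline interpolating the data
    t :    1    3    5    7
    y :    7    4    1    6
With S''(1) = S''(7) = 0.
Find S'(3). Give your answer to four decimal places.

-2.0333

With m_i denoting the second derivative at x_i, h_i = 2, 2, 2, and Δ_i = (y_(i+1) − y_i)/h_i = -3/2, -3/2, 5/2:
  2·m_0 + 8·m_1 + 2·m_2 = 6(Δ_1 - Δ_0) = 0
  2·m_1 + 8·m_2 + 2·m_3 = 6(Δ_2 - Δ_1) = 24
Natural end conditions: m_0 = m_3 = 0.
Forward elimination and back-substitution give m_0 = 0, m_1 = -4/5, m_2 = 16/5, m_3 = 0.
On [3, 5], S'(t) = b_1 + 2c_1·(t - 3) + 3d_1·(t - 3)² with b_1 = Δ_1 - h_1(2m_1 + m_2)/6 = -61/30, c_1 = m_1/2 = -2/5, d_1 = (m_2 - m_1)/(6h_1) = 1/3. So S'(3) = -61/30.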